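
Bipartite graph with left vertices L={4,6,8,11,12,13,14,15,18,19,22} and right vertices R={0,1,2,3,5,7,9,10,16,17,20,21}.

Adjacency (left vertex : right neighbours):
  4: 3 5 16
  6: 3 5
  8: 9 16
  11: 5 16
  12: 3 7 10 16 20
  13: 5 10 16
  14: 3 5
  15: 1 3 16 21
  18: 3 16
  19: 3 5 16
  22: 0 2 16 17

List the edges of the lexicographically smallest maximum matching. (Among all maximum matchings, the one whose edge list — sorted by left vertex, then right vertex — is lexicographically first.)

Lex-smallest maximum matching: {(4,3), (6,5), (8,9), (11,16), (12,7), (13,10), (15,1), (22,0)}

|M| = 8 (so the lex-smallest maximum matching has 8 edges)
process left vertices in ascending order; for each, take the smallest-labelled available neighbour that still permits 8 edges overall, or leave it unmatched if none does
lex-smallest matching: {4-3, 6-5, 8-9, 11-16, 12-7, 13-10, 15-1, 22-0}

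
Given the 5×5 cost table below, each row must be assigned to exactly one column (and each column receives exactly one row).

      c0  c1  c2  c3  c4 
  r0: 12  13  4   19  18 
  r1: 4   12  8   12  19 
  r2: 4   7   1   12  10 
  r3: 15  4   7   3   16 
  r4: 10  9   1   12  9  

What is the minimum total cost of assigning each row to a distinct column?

Minimum assignment cost: 27

optimal assignment: row0→col2 (cost 4), row1→col0 (cost 4), row2→col1 (cost 7), row3→col3 (cost 3), row4→col4 (cost 9)
total = 4 + 4 + 7 + 3 + 9 = 27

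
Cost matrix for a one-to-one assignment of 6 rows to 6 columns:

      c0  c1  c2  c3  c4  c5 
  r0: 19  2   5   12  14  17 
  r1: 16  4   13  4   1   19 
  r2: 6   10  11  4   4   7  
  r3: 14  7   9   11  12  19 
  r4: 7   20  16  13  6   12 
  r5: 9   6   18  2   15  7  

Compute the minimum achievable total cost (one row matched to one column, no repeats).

optimal assignment: row0→col1 (cost 2), row1→col4 (cost 1), row2→col5 (cost 7), row3→col2 (cost 9), row4→col0 (cost 7), row5→col3 (cost 2)
total = 2 + 1 + 7 + 9 + 7 + 2 = 28

Minimum assignment cost: 28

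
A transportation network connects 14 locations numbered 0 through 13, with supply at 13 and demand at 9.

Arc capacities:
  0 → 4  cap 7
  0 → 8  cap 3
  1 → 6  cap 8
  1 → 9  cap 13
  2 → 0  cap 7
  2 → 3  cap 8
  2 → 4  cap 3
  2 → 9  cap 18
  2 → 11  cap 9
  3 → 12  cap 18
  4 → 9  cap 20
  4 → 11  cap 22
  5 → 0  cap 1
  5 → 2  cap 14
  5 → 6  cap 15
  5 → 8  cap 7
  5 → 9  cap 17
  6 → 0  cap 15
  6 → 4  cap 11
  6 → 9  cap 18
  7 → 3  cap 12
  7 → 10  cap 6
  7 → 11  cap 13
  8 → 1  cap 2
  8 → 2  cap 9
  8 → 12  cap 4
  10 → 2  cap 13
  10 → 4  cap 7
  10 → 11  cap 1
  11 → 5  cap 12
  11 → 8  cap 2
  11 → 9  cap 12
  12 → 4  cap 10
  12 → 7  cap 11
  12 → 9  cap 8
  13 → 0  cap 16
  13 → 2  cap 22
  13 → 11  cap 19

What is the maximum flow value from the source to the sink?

Maximum flow value: 51

augment #1: 13→2→9 bottleneck 18, total now 18
augment #2: 13→11→9 bottleneck 12, total now 30
augment #3: 13→0→4→9 bottleneck 7, total now 37
augment #4: 13→2→4→9 bottleneck 3, total now 40
augment #5: 13→11→5→9 bottleneck 7, total now 47
augment #6: 13→0→8→1→9 bottleneck 2, total now 49
augment #7: 13→0→8→12→9 bottleneck 1, total now 50
augment #8: 13→2→3→12→9 bottleneck 1, total now 51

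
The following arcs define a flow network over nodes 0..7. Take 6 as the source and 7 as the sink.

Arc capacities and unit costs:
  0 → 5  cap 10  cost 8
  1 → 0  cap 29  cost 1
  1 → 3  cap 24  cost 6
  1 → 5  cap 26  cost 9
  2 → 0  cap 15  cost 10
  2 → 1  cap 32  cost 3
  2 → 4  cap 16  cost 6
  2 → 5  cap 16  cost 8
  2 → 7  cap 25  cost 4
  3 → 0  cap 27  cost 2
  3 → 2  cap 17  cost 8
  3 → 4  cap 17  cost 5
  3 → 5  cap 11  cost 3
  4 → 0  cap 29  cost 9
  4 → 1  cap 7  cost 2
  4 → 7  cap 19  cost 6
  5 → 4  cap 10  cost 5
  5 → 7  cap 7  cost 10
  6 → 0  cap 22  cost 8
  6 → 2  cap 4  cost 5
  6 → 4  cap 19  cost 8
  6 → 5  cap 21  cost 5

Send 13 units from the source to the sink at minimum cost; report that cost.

Minimum cost for 13 units: 162

shortest-cost path #1: 6→2→7 push 4 @ unit cost 9 (adds 36)
shortest-cost path #2: 6→4→7 push 9 @ unit cost 14 (adds 126)
total cost = 162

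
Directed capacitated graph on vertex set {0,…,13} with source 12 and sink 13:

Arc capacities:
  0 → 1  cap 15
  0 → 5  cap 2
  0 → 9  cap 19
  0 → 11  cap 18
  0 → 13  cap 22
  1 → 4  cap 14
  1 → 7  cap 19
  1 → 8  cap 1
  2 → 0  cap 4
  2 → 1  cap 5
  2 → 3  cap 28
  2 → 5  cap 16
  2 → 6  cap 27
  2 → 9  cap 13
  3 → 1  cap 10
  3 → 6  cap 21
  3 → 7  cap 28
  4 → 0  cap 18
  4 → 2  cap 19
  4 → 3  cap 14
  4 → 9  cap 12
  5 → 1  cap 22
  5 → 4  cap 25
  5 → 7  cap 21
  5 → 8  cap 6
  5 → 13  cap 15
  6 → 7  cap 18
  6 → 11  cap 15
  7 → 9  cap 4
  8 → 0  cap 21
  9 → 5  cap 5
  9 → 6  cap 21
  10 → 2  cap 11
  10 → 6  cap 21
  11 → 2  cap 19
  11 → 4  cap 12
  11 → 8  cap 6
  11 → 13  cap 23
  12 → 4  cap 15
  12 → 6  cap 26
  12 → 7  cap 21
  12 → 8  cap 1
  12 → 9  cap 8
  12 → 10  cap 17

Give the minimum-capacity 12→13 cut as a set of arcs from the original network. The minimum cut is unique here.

Min-cut arcs: {(6,11), (9,5), (10,2), (12,4), (12,8)} (total capacity 47)

augment #1: 12→4→0→13 push 15
augment #2: 12→6→11→13 push 15
augment #3: 12→8→0→13 push 1
augment #4: 12→9→5→13 push 5
augment #5: 12→10→2→0→13 push 4
augment #6: 12→10→2→5→13 push 7
max flow = 47; residual-reachable set from 12 gives S-side
cut edges (S→T): {(6,11), (9,5), (10,2), (12,4), (12,8)} total cap 47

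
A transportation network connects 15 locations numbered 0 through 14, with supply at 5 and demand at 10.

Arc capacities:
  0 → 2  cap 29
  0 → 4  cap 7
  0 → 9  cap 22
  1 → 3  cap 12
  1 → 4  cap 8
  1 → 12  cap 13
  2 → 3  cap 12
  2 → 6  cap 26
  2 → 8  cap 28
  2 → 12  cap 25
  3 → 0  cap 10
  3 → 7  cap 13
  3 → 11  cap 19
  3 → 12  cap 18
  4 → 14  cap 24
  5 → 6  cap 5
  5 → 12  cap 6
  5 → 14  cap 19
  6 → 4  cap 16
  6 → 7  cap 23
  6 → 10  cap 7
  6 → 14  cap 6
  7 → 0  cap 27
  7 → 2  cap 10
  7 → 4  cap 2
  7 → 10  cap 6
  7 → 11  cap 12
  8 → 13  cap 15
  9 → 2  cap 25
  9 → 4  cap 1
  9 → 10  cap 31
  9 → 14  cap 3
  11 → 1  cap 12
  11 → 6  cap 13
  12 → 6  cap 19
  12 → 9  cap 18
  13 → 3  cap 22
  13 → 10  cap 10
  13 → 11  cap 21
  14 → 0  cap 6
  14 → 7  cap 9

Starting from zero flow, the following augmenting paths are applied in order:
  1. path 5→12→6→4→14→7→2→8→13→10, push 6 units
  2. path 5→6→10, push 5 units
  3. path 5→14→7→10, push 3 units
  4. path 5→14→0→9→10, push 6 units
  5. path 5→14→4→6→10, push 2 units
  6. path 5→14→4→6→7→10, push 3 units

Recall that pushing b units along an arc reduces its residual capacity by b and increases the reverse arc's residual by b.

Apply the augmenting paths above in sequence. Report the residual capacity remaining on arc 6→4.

after path 1 (5→12→6→4→14→7→2→8→13→10, push 6): res(6,4)=10
after path 2 (5→6→10, push 5): res(6,4)=10
after path 3 (5→14→7→10, push 3): res(6,4)=10
after path 4 (5→14→0→9→10, push 6): res(6,4)=10
after path 5 (5→14→4→6→10, push 2): res(6,4)=12
after path 6 (5→14→4→6→7→10, push 3): res(6,4)=15

Residual capacity of (6,4): 15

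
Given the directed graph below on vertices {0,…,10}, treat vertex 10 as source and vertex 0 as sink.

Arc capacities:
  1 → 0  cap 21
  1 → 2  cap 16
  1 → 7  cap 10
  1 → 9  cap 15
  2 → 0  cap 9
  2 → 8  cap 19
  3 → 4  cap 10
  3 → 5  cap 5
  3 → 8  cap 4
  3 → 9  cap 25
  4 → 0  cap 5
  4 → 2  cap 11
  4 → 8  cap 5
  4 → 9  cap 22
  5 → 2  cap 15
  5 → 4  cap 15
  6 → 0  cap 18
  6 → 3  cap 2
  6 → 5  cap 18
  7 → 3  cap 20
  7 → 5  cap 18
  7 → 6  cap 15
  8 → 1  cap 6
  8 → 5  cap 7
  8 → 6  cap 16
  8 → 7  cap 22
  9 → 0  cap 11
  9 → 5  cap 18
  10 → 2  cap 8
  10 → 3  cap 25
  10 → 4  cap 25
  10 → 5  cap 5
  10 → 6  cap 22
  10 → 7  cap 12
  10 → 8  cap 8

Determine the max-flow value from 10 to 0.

Maximum flow value: 49

augment #1: 10→2→0 bottleneck 8, total now 8
augment #2: 10→4→0 bottleneck 5, total now 13
augment #3: 10→6→0 bottleneck 18, total now 31
augment #4: 10→3→9→0 bottleneck 11, total now 42
augment #5: 10→4→2→0 bottleneck 1, total now 43
augment #6: 10→8→1→0 bottleneck 6, total now 49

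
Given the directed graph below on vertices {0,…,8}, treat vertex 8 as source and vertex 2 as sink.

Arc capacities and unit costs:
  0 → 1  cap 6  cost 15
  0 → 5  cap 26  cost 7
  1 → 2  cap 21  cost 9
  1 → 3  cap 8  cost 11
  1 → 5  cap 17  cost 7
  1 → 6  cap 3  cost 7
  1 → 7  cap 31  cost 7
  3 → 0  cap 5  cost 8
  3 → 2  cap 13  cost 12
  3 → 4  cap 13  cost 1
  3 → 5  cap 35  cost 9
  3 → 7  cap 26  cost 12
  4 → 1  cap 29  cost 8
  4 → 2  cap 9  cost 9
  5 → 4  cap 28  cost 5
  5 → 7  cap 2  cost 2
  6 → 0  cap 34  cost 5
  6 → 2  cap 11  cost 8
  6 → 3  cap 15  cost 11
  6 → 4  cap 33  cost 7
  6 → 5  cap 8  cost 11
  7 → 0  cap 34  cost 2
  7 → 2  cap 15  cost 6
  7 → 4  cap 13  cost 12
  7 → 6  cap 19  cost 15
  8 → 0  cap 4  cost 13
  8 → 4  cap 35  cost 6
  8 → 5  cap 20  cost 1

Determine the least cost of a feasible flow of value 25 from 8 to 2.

shortest-cost path #1: 8→5→7→2 push 2 @ unit cost 9 (adds 18)
shortest-cost path #2: 8→4→2 push 9 @ unit cost 15 (adds 135)
shortest-cost path #3: 8→4→1→2 push 14 @ unit cost 23 (adds 322)
total cost = 475

Minimum cost for 25 units: 475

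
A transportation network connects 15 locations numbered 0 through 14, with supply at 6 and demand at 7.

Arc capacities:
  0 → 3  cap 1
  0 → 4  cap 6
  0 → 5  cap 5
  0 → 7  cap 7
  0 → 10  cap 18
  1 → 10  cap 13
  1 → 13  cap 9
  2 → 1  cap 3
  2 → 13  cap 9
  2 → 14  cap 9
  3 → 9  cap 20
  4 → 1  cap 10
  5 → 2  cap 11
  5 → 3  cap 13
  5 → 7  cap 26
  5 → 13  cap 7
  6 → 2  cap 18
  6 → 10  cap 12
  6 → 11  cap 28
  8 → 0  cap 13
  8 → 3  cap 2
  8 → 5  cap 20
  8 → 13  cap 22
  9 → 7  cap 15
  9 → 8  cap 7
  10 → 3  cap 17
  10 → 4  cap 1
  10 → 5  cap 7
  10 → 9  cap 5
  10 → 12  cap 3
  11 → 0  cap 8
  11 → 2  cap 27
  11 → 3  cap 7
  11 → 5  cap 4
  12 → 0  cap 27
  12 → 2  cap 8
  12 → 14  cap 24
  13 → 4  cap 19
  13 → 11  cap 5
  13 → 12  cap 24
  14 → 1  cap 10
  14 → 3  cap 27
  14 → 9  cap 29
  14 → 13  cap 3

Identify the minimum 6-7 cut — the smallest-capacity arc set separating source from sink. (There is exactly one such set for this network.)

Min-cut arcs: {(0,5), (0,7), (9,7), (9,8), (10,5), (11,5)} (total capacity 45)

augment #1: 6→10→5→7 push 7
augment #2: 6→10→9→7 push 5
augment #3: 6→11→0→7 push 7
augment #4: 6→11→5→7 push 4
augment #5: 6→2→14→9→7 push 9
augment #6: 6→11→0→5→7 push 1
augment #7: 6→11→3→9→7 push 1
augment #8: 6→2→13→12→0→5→7 push 4
augment #9: 6→11→3→9→8→5→7 push 6
augment #10: 6→2→1→10→3→9→8→5→7 push 1
max flow = 45; residual-reachable set from 6 gives S-side
cut edges (S→T): {(0,5), (0,7), (9,7), (9,8), (10,5), (11,5)} total cap 45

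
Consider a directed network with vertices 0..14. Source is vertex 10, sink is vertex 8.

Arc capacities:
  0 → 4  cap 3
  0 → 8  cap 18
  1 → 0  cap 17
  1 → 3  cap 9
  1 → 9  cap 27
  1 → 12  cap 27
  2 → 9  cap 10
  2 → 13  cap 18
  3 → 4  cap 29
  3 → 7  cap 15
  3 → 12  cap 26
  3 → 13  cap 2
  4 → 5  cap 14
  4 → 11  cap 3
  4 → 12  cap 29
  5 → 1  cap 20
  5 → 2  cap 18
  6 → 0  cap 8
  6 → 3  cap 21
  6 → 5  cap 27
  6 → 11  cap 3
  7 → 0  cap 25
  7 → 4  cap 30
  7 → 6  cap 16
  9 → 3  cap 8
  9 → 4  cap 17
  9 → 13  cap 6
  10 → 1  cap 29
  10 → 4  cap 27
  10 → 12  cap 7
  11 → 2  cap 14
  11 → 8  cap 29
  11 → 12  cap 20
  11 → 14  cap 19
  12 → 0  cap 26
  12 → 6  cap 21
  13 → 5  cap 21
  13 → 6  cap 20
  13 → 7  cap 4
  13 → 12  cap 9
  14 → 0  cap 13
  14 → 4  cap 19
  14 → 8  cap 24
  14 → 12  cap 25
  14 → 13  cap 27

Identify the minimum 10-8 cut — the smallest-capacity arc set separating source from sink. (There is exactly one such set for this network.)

Min-cut arcs: {(0,8), (4,11), (6,11)} (total capacity 24)

augment #1: 10→1→0→8 push 17
augment #2: 10→4→11→8 push 3
augment #3: 10→12→0→8 push 1
augment #4: 10→12→6→11→8 push 3
max flow = 24; residual-reachable set from 10 gives S-side
cut edges (S→T): {(0,8), (4,11), (6,11)} total cap 24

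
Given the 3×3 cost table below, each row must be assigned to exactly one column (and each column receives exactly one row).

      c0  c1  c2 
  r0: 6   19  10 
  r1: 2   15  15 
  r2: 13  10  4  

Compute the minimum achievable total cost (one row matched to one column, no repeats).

Minimum assignment cost: 22

optimal assignment: row0→col2 (cost 10), row1→col0 (cost 2), row2→col1 (cost 10)
total = 10 + 2 + 10 = 22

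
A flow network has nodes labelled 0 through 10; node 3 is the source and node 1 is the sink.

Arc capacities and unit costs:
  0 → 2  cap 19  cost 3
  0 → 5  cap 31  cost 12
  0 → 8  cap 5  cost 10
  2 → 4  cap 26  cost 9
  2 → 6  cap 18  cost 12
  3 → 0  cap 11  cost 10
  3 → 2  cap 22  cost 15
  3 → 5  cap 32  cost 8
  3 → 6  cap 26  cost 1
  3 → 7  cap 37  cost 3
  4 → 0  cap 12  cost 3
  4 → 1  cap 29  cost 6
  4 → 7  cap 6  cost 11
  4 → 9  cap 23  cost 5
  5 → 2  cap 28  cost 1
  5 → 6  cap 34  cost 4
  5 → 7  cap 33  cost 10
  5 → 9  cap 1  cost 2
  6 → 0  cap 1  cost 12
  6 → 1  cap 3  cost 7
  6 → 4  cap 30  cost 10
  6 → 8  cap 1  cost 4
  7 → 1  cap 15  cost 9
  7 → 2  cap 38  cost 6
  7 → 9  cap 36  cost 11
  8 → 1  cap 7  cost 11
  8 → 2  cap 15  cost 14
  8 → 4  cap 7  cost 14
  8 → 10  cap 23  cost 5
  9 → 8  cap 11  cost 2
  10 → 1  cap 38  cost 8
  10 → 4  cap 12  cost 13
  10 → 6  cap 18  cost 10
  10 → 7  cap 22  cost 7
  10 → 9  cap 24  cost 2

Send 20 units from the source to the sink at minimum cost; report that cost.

Minimum cost for 20 units: 237

shortest-cost path #1: 3→6→1 push 3 @ unit cost 8 (adds 24)
shortest-cost path #2: 3→7→1 push 15 @ unit cost 12 (adds 180)
shortest-cost path #3: 3→6→8→1 push 1 @ unit cost 16 (adds 16)
shortest-cost path #4: 3→6→4→1 push 1 @ unit cost 17 (adds 17)
total cost = 237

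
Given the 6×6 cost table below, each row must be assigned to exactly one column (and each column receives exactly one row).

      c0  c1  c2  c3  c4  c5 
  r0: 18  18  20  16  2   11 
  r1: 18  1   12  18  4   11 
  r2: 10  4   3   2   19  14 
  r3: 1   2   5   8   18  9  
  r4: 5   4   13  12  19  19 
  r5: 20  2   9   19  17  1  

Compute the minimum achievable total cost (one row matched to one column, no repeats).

optimal assignment: row0→col4 (cost 2), row1→col1 (cost 1), row2→col3 (cost 2), row3→col2 (cost 5), row4→col0 (cost 5), row5→col5 (cost 1)
total = 2 + 1 + 2 + 5 + 5 + 1 = 16

Minimum assignment cost: 16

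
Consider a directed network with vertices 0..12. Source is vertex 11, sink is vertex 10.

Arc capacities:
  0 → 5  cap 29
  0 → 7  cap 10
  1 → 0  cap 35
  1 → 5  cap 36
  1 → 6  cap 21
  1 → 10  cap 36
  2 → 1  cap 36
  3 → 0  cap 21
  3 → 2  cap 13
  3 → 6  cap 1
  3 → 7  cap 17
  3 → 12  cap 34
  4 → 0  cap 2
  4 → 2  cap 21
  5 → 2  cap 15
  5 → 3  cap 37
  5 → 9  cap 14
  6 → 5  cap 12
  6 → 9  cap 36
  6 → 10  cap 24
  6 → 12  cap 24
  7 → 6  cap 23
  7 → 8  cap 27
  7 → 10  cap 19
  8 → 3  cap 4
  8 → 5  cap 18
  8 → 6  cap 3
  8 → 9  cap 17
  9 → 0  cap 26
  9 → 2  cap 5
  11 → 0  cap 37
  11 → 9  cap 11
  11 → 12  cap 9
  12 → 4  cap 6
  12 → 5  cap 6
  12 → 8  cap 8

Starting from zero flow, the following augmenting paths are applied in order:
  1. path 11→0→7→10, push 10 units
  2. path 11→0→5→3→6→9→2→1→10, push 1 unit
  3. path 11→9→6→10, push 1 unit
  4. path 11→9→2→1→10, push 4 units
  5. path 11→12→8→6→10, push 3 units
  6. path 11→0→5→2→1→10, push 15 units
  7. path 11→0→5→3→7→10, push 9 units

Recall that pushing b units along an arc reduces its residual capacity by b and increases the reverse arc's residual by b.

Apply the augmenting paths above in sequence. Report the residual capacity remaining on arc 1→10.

Residual capacity of (1,10): 16

after path 1 (11→0→7→10, push 10): res(1,10)=36
after path 2 (11→0→5→3→6→9→2→1→10, push 1): res(1,10)=35
after path 3 (11→9→6→10, push 1): res(1,10)=35
after path 4 (11→9→2→1→10, push 4): res(1,10)=31
after path 5 (11→12→8→6→10, push 3): res(1,10)=31
after path 6 (11→0→5→2→1→10, push 15): res(1,10)=16
after path 7 (11→0→5→3→7→10, push 9): res(1,10)=16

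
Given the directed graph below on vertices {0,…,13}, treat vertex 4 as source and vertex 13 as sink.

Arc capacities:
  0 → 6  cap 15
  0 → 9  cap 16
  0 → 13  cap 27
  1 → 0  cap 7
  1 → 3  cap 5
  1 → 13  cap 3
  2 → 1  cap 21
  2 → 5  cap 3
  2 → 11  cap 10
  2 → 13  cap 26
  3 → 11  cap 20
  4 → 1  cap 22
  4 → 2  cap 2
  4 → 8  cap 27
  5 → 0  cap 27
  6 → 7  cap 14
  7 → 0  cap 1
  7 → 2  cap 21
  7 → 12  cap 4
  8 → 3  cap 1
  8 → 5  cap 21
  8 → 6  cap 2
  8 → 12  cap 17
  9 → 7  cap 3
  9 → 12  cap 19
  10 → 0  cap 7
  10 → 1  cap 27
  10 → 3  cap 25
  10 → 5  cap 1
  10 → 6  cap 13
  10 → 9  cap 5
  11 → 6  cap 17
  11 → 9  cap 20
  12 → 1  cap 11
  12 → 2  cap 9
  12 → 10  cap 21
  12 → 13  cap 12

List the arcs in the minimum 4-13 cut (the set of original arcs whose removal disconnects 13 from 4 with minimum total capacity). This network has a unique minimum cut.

augment #1: 4→1→13 push 3
augment #2: 4→2→13 push 2
augment #3: 4→1→0→13 push 7
augment #4: 4→8→12→13 push 12
augment #5: 4→8→5→0→13 push 15
augment #6: 4→1→3→11→6→7→0→13 push 1
augment #7: 4→1→3→11→6→7→2→13 push 4
max flow = 44; residual-reachable set from 4 gives S-side
cut edges (S→T): {(1,0), (1,3), (1,13), (4,2), (4,8)} total cap 44

Min-cut arcs: {(1,0), (1,3), (1,13), (4,2), (4,8)} (total capacity 44)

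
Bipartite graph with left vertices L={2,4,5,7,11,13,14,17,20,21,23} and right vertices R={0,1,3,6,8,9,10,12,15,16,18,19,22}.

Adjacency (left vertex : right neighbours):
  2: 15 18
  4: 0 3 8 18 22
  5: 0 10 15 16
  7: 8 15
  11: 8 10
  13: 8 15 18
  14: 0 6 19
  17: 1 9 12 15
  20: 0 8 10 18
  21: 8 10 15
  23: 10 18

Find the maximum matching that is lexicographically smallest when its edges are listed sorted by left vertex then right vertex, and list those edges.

Lex-smallest maximum matching: {(2,15), (4,3), (5,16), (7,8), (11,10), (13,18), (14,6), (17,1), (20,0)}

|M| = 9 (so the lex-smallest maximum matching has 9 edges)
process left vertices in ascending order; for each, take the smallest-labelled available neighbour that still permits 9 edges overall, or leave it unmatched if none does
lex-smallest matching: {2-15, 4-3, 5-16, 7-8, 11-10, 13-18, 14-6, 17-1, 20-0}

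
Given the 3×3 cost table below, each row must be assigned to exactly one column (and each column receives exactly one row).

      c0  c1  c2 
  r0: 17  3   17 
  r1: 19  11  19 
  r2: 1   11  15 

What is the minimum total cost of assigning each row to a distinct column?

optimal assignment: row0→col1 (cost 3), row1→col2 (cost 19), row2→col0 (cost 1)
total = 3 + 19 + 1 = 23

Minimum assignment cost: 23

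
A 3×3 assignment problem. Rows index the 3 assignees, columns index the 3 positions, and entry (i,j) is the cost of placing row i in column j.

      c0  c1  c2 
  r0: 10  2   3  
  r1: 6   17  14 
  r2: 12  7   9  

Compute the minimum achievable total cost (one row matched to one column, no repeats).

optimal assignment: row0→col2 (cost 3), row1→col0 (cost 6), row2→col1 (cost 7)
total = 3 + 6 + 7 = 16

Minimum assignment cost: 16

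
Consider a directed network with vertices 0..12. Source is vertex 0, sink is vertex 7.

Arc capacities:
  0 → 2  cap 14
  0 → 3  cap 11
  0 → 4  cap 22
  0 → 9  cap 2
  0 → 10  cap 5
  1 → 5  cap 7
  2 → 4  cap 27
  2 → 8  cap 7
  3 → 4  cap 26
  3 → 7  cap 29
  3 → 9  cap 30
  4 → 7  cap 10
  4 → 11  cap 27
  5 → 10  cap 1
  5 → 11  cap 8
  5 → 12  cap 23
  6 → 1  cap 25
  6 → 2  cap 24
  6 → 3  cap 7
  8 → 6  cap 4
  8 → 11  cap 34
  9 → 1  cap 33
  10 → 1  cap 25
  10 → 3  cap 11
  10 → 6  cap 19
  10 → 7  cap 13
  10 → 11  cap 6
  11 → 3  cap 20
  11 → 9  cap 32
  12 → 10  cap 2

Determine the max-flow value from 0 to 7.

augment #1: 0→3→7 bottleneck 11, total now 11
augment #2: 0→4→7 bottleneck 10, total now 21
augment #3: 0→10→7 bottleneck 5, total now 26
augment #4: 0→4→11→3→7 bottleneck 12, total now 38
augment #5: 0→2→4→11→3→7 bottleneck 6, total now 44
augment #6: 0→9→1→5→10→7 bottleneck 1, total now 45
augment #7: 0→9→1→5→12→10→7 bottleneck 1, total now 46
augment #8: 0→2→8→6→1→5→12→10→7 bottleneck 1, total now 47

Maximum flow value: 47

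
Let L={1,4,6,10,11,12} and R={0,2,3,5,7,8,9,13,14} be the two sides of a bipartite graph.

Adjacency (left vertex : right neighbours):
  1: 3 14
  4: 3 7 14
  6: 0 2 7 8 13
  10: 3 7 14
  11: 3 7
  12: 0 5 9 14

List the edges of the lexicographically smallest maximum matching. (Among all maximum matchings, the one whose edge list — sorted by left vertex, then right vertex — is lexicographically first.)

|M| = 5 (so the lex-smallest maximum matching has 5 edges)
process left vertices in ascending order; for each, take the smallest-labelled available neighbour that still permits 5 edges overall, or leave it unmatched if none does
lex-smallest matching: {1-3, 4-7, 6-0, 10-14, 12-5}

Lex-smallest maximum matching: {(1,3), (4,7), (6,0), (10,14), (12,5)}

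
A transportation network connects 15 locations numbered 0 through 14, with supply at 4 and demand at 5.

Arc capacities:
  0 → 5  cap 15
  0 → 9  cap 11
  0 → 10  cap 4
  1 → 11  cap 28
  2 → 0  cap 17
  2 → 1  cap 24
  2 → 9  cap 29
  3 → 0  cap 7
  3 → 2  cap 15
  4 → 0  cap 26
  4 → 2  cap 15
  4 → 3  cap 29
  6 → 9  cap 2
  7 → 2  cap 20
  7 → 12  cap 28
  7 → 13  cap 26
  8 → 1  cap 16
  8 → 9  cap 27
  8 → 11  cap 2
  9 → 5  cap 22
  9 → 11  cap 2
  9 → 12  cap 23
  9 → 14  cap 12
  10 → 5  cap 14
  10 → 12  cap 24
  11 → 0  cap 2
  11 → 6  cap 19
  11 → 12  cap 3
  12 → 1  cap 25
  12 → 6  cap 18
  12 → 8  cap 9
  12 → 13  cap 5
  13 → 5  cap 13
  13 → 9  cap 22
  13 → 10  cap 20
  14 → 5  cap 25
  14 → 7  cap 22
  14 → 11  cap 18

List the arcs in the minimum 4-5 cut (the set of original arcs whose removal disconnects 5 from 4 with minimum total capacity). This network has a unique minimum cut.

augment #1: 4→0→5 push 15
augment #2: 4→0→9→5 push 11
augment #3: 4→2→9→5 push 11
augment #4: 4→2→0→10→5 push 4
augment #5: 4→3→2→9→14→5 push 12
augment #6: 4→3→2→9→12→13→5 push 3
augment #7: 4→3→0→2→9→12→13→5 push 2
max flow = 58; residual-reachable set from 4 gives S-side
cut edges (S→T): {(0,5), (0,10), (9,5), (9,14), (12,13)} total cap 58

Min-cut arcs: {(0,5), (0,10), (9,5), (9,14), (12,13)} (total capacity 58)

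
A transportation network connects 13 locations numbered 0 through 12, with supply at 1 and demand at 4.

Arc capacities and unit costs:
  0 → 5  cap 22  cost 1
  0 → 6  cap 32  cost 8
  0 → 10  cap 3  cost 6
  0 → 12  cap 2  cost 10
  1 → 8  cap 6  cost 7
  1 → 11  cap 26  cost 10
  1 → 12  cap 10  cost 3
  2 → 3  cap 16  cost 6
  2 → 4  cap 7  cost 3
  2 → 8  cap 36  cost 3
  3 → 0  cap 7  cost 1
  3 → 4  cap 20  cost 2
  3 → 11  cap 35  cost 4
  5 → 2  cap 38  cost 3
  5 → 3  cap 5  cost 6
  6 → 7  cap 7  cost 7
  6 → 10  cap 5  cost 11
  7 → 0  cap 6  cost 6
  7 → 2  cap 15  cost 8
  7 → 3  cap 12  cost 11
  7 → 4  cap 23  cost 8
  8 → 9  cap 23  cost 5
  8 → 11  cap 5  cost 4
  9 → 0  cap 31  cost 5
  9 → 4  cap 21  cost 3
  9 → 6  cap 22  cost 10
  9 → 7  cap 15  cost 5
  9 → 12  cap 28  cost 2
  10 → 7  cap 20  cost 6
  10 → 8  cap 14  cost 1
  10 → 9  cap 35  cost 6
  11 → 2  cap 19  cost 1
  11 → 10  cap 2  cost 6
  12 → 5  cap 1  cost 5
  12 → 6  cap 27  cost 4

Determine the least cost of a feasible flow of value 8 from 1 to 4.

shortest-cost path #1: 1→11→2→4 push 7 @ unit cost 14 (adds 98)
shortest-cost path #2: 1→8→9→4 push 1 @ unit cost 15 (adds 15)
total cost = 113

Minimum cost for 8 units: 113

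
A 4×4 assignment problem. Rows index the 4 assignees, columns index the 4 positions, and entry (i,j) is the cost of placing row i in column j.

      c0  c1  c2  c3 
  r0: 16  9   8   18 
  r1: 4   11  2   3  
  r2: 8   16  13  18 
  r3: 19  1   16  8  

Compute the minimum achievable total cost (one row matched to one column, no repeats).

optimal assignment: row0→col2 (cost 8), row1→col3 (cost 3), row2→col0 (cost 8), row3→col1 (cost 1)
total = 8 + 3 + 8 + 1 = 20

Minimum assignment cost: 20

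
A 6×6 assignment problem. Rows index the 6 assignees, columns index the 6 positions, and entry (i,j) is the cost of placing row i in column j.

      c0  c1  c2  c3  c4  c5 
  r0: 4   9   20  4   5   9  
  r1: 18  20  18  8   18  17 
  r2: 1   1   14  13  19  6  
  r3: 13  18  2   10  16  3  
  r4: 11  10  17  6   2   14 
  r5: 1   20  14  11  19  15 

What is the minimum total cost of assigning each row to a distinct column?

optimal assignment: row0→col5 (cost 9), row1→col3 (cost 8), row2→col1 (cost 1), row3→col2 (cost 2), row4→col4 (cost 2), row5→col0 (cost 1)
total = 9 + 8 + 1 + 2 + 2 + 1 = 23

Minimum assignment cost: 23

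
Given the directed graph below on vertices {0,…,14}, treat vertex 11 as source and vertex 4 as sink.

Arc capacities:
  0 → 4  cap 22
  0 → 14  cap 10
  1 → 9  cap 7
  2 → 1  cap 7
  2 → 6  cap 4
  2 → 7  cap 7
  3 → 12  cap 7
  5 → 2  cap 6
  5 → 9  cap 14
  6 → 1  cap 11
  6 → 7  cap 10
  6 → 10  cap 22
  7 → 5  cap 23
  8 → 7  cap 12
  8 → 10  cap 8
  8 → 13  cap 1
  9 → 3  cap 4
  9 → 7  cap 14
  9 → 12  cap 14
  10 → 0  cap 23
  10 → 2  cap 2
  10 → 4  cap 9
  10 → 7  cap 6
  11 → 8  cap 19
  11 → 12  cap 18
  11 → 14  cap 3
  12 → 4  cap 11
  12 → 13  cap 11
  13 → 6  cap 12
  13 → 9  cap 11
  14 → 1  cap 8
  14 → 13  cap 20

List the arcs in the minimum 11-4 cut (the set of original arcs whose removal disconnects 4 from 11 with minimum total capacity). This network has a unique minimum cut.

augment #1: 11→12→4 push 11
augment #2: 11→8→10→4 push 8
augment #3: 11→8→13→6→10→4 push 1
augment #4: 11→12→13→6→10→0→4 push 7
augment #5: 11→14→13→6→10→0→4 push 3
augment #6: 11→8→7→5→2→6→10→0→4 push 4
augment #7: 11→8→7→5→9→12→13→6→10→0→4 push 1
max flow = 35; residual-reachable set from 11 gives S-side
cut edges (S→T): {(2,6), (8,10), (12,4), (13,6)} total cap 35

Min-cut arcs: {(2,6), (8,10), (12,4), (13,6)} (total capacity 35)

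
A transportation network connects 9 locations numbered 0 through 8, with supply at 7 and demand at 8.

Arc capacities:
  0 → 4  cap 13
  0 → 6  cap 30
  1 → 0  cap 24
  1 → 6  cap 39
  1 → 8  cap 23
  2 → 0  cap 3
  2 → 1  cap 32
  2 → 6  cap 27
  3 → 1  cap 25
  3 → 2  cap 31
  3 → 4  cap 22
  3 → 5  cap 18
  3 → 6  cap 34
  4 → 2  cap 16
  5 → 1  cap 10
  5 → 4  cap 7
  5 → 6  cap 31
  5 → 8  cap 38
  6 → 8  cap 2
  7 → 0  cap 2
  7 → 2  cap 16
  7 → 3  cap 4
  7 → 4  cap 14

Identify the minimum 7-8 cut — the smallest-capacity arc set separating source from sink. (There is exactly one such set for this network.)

Min-cut arcs: {(1,8), (6,8), (7,3)} (total capacity 29)

augment #1: 7→0→6→8 push 2
augment #2: 7→2→1→8 push 16
augment #3: 7→3→1→8 push 4
augment #4: 7→4→2→1→8 push 3
augment #5: 7→4→2→1→3→5→8 push 4
max flow = 29; residual-reachable set from 7 gives S-side
cut edges (S→T): {(1,8), (6,8), (7,3)} total cap 29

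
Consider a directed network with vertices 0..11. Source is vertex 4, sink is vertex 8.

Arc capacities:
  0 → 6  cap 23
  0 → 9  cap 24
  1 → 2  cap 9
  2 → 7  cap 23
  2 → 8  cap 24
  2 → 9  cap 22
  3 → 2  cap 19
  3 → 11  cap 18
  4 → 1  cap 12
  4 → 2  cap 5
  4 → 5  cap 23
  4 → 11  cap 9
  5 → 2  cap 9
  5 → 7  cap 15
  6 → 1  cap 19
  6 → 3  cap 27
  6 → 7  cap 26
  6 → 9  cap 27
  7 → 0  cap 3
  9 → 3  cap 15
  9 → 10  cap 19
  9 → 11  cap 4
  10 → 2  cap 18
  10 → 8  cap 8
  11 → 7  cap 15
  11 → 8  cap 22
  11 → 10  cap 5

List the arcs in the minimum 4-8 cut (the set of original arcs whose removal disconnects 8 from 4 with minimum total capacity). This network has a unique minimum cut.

augment #1: 4→2→8 push 5
augment #2: 4→11→8 push 9
augment #3: 4→1→2→8 push 9
augment #4: 4→5→2→8 push 9
augment #5: 4→5→7→0→9→10→8 push 3
max flow = 35; residual-reachable set from 4 gives S-side
cut edges (S→T): {(1,2), (4,2), (4,11), (5,2), (7,0)} total cap 35

Min-cut arcs: {(1,2), (4,2), (4,11), (5,2), (7,0)} (total capacity 35)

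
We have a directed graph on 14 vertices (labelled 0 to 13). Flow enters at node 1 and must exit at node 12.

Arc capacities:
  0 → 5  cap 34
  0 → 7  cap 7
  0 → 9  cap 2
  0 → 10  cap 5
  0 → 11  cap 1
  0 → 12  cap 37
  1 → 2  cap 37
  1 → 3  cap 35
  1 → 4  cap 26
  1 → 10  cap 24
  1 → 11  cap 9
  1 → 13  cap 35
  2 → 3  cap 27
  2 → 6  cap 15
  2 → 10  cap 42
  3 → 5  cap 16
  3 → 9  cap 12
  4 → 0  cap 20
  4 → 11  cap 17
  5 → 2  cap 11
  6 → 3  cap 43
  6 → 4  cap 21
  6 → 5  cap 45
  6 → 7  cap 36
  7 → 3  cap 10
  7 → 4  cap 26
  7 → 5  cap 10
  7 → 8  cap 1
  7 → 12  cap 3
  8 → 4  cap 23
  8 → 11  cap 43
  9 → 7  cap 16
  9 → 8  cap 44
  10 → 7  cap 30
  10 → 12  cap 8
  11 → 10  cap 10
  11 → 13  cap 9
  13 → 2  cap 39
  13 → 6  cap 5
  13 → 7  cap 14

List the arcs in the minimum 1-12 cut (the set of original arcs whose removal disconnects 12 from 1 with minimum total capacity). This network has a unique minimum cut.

augment #1: 1→10→12 push 8
augment #2: 1→4→0→12 push 20
augment #3: 1→10→7→12 push 3
max flow = 31; residual-reachable set from 1 gives S-side
cut edges (S→T): {(4,0), (7,12), (10,12)} total cap 31

Min-cut arcs: {(4,0), (7,12), (10,12)} (total capacity 31)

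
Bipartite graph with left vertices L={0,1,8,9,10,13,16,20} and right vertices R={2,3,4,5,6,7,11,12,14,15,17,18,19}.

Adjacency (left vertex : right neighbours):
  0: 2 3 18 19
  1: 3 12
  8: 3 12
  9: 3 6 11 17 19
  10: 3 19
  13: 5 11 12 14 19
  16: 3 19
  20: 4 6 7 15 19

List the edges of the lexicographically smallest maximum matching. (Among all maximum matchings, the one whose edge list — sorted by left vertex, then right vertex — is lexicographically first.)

|M| = 7 (so the lex-smallest maximum matching has 7 edges)
process left vertices in ascending order; for each, take the smallest-labelled available neighbour that still permits 7 edges overall, or leave it unmatched if none does
lex-smallest matching: {0-2, 1-3, 8-12, 9-6, 10-19, 13-5, 20-4}

Lex-smallest maximum matching: {(0,2), (1,3), (8,12), (9,6), (10,19), (13,5), (20,4)}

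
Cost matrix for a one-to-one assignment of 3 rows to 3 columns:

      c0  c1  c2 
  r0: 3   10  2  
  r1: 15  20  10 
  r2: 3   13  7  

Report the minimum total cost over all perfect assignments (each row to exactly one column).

optimal assignment: row0→col1 (cost 10), row1→col2 (cost 10), row2→col0 (cost 3)
total = 10 + 10 + 3 = 23

Minimum assignment cost: 23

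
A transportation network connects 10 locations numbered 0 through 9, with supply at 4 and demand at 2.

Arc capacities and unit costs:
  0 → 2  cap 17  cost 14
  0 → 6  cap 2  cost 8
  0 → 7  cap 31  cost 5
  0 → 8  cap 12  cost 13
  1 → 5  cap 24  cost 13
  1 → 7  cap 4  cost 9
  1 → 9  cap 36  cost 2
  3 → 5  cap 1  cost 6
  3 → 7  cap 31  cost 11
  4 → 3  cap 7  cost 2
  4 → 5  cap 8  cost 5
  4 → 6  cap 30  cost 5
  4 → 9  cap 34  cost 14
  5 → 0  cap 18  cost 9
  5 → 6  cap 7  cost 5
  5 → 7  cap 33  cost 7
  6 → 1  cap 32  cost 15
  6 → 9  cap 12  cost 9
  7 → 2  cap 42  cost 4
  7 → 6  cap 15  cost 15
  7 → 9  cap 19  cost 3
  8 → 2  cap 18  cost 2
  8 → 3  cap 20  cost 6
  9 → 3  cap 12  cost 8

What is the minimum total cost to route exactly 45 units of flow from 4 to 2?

shortest-cost path #1: 4→5→7→2 push 8 @ unit cost 16 (adds 128)
shortest-cost path #2: 4→3→7→2 push 7 @ unit cost 17 (adds 119)
shortest-cost path #3: 4→6→1→7→2 push 4 @ unit cost 33 (adds 132)
shortest-cost path #4: 4→9→3→7→2 push 12 @ unit cost 37 (adds 444)
shortest-cost path #5: 4→6→1→5→7→2 push 11 @ unit cost 44 (adds 484)
shortest-cost path #6: 4→6→1→5→0→2 push 3 @ unit cost 56 (adds 168)
total cost = 1475

Minimum cost for 45 units: 1475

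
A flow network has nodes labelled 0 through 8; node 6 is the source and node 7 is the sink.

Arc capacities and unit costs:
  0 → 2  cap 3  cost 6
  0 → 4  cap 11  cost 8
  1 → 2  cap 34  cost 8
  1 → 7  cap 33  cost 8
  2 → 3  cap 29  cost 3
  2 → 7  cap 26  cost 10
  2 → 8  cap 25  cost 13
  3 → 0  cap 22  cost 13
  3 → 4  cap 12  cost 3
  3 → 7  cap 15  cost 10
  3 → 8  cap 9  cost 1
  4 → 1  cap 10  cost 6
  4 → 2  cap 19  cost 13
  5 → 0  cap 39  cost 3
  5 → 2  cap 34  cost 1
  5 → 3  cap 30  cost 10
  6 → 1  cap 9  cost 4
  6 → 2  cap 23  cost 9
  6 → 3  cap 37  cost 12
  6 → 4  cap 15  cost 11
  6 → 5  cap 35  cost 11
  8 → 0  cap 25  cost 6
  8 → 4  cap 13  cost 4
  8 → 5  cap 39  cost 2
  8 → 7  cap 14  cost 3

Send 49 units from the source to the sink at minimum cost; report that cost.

shortest-cost path #1: 6→1→7 push 9 @ unit cost 12 (adds 108)
shortest-cost path #2: 6→3→8→7 push 9 @ unit cost 16 (adds 144)
shortest-cost path #3: 6→2→7 push 23 @ unit cost 19 (adds 437)
shortest-cost path #4: 6→3→7 push 8 @ unit cost 22 (adds 176)
total cost = 865

Minimum cost for 49 units: 865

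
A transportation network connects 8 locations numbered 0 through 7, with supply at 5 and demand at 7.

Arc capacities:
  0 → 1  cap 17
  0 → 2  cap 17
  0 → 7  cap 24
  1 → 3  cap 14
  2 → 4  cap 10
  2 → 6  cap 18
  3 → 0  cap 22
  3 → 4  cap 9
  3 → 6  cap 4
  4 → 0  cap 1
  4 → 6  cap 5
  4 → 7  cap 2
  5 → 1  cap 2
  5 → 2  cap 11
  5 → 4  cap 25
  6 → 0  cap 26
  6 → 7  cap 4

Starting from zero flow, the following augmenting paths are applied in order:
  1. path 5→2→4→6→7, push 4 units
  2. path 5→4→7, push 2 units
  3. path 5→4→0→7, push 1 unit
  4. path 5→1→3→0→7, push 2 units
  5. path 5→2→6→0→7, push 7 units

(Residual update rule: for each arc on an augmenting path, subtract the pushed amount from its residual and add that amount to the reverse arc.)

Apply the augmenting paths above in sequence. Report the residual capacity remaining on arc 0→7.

after path 1 (5→2→4→6→7, push 4): res(0,7)=24
after path 2 (5→4→7, push 2): res(0,7)=24
after path 3 (5→4→0→7, push 1): res(0,7)=23
after path 4 (5→1→3→0→7, push 2): res(0,7)=21
after path 5 (5→2→6→0→7, push 7): res(0,7)=14

Residual capacity of (0,7): 14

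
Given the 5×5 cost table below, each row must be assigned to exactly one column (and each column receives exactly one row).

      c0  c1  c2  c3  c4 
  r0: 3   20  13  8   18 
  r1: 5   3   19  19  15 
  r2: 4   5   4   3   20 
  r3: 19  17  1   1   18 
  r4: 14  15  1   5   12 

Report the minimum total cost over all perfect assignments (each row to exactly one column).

Minimum assignment cost: 22

optimal assignment: row0→col0 (cost 3), row1→col1 (cost 3), row2→col3 (cost 3), row3→col2 (cost 1), row4→col4 (cost 12)
total = 3 + 3 + 3 + 1 + 12 = 22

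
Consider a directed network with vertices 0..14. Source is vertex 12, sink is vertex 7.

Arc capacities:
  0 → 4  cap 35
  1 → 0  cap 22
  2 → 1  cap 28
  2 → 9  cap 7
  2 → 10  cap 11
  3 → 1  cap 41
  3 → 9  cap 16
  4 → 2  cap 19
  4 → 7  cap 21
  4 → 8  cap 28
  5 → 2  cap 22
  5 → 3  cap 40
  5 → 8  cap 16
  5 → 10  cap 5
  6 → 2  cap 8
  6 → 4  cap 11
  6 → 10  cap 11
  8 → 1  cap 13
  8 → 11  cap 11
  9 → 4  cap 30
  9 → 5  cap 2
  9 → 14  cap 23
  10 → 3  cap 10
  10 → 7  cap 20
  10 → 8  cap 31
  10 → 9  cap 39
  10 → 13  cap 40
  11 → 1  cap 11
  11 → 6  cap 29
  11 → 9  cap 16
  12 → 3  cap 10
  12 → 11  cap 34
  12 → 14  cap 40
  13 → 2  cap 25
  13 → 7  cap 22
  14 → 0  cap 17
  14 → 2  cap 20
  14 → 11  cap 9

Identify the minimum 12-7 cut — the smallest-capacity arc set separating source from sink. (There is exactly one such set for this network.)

Min-cut arcs: {(2,10), (4,7), (6,10), (9,5)} (total capacity 45)

augment #1: 12→3→9→4→7 push 10
augment #2: 12→11→6→4→7 push 11
augment #3: 12→11→6→10→7 push 11
augment #4: 12→14→2→10→7 push 9
augment #5: 12→14→2→10→13→7 push 2
augment #6: 12→11→9→5→10→13→7 push 2
max flow = 45; residual-reachable set from 12 gives S-side
cut edges (S→T): {(2,10), (4,7), (6,10), (9,5)} total cap 45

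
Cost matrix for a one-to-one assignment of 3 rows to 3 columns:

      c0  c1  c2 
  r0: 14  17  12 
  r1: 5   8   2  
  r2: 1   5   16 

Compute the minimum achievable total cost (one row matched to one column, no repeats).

optimal assignment: row0→col1 (cost 17), row1→col2 (cost 2), row2→col0 (cost 1)
total = 17 + 2 + 1 = 20

Minimum assignment cost: 20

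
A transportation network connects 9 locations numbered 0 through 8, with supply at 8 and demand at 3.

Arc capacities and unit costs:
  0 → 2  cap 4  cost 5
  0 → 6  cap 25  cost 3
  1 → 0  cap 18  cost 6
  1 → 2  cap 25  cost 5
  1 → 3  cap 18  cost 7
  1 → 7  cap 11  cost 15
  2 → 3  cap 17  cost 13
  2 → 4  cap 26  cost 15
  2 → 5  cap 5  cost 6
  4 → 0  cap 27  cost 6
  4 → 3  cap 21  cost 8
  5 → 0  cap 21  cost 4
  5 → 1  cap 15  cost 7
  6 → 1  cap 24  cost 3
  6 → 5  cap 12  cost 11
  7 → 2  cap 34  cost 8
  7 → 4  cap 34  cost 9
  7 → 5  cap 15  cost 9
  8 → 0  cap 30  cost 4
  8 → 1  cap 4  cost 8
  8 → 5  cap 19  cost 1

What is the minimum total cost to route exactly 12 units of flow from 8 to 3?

Minimum cost for 12 units: 180

shortest-cost path #1: 8→1→3 push 4 @ unit cost 15 (adds 60)
shortest-cost path #2: 8→5→1→3 push 8 @ unit cost 15 (adds 120)
total cost = 180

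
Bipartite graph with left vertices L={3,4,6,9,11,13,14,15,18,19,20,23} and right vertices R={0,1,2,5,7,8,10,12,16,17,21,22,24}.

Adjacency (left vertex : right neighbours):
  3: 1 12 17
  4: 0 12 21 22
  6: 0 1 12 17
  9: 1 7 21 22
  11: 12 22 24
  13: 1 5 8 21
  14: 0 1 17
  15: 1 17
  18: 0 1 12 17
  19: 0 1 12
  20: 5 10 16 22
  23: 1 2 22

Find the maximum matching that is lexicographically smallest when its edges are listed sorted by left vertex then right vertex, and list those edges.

|M| = 10 (so the lex-smallest maximum matching has 10 edges)
process left vertices in ascending order; for each, take the smallest-labelled available neighbour that still permits 10 edges overall, or leave it unmatched if none does
lex-smallest matching: {3-1, 4-21, 6-0, 9-7, 11-22, 13-5, 14-17, 18-12, 20-10, 23-2}

Lex-smallest maximum matching: {(3,1), (4,21), (6,0), (9,7), (11,22), (13,5), (14,17), (18,12), (20,10), (23,2)}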